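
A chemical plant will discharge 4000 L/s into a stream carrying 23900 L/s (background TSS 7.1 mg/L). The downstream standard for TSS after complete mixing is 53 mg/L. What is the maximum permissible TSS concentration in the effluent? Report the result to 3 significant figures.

At the limit, (Qr·Cr + Qe·Cₑ)/(Qr + Qe) = 53:
Cₑ = (27900·53 − 23900·7.100) / 4000 = 327.3 mg/L.

327 mg/L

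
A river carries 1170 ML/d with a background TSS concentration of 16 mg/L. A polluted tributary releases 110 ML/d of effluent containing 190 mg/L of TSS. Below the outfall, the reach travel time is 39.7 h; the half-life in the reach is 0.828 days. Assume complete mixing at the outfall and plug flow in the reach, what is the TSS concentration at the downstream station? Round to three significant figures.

Mixed concentration C = ΣQC/ΣQ = (1170·16.00 + 110.0·190.0) / 1280 = 39620/1280 = 30.95 mg/L.
Half-life 0.828 d → k = ln 2 / 0.828 = 0.8371 d⁻¹.
After decay, C = 30.95 × e^(−kt) = 30.95 × 0.2504 = 7.750 mg/L.

7.75 mg/L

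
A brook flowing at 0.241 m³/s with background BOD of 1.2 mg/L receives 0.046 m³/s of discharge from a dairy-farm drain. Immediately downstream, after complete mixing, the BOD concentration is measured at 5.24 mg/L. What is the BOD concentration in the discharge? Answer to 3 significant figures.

Mass balance: 0.2410·1.200 + 0.04600·Cₑ = 0.2870·5.240
→ Cₑ = (0.2870·5.240 − 0.2410·1.200) / 0.04600 = 26.41 mg/L.

26.4 mg/L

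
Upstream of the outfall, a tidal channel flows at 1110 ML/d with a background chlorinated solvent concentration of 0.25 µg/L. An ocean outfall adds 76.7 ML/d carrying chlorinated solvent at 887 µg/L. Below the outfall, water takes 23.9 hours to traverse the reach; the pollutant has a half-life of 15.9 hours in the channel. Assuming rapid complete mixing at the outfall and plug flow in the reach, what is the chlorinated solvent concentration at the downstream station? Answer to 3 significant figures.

Flow-weighted average: C = (1110·0.2500 + 76.70·887.0) / 1187 = 68310/1187 = 57.56 µg/L.
Half-life 15.9 h → k = ln 2 / 15.9 = 0.04359 h⁻¹ = 1.046 d⁻¹.
First-order decay: C = 57.56·exp(−k·t) = 57.56·0.3528 = 20.31 µg/L.

20.3 µg/L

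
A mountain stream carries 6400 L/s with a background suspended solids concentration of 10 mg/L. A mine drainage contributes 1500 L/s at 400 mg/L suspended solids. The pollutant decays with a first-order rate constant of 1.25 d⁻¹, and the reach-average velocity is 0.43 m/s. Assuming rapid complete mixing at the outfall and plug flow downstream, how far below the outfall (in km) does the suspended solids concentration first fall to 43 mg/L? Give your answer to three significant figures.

Flow-weighted average: C = (6400·10.00 + 1500·400.0) / 7900 = 664000/7900 = 84.05 mg/L.
Set 84.05·exp(−k·t) = 43 → t = ln(84.05/43)/k = 46330 s = 12.87 h.
Distance = v·t = 0.43·46330 = 19920 m = 19.92 km.

19.9 km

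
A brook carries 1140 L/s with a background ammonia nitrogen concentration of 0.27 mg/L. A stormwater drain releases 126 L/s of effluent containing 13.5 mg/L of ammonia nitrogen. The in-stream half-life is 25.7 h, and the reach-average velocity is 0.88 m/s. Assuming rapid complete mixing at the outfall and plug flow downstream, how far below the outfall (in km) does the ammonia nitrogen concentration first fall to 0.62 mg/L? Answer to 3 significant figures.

After mixing, C = (1140·0.2700 + 126.0·13.50) / 1266 = 2009/1266 = 1.587 mg/L.
Half-life 25.7 h → k = ln 2 / 25.7 = 0.02697 h⁻¹ = 0.6473 d⁻¹.
Set 1.587·exp(−k·t) = 0.62 → t = ln(1.587/0.62)/k = 125400 s = 34.84 h.
Distance = v·t = 0.88·125400 = 110400 m = 110.4 km.

110 km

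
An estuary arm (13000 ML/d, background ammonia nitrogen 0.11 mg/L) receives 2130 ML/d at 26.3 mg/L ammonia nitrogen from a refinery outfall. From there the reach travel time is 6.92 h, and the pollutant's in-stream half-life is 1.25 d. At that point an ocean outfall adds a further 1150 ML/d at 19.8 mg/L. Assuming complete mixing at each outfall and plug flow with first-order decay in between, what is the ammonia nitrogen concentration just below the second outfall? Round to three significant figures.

Mass balance: C = (13000·0.1100 + 2130·26.30) / 15130 = 57450/15130 = 3.797 mg/L; combined flow 15130 ML/d.
Half-life 1.25 d → k = ln 2 / 1.25 = 0.5545 d⁻¹.
After decay, C = 3.797 × e^(−kt) = 3.797 × 0.8522 = 3.236 mg/L.
Second outfall: C = (15130·3.236 + 1150·19.80)/16280 = 4.406 mg/L.

4.41 mg/L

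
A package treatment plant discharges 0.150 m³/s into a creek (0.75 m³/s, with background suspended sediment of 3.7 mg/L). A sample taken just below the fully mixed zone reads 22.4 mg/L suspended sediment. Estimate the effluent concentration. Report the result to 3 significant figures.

116 mg/L

Mass balance: 0.7500·3.700 + 0.1500·Cₑ = 0.9000·22.40
→ Cₑ = (0.9000·22.40 − 0.7500·3.700) / 0.1500 = 115.9 mg/L.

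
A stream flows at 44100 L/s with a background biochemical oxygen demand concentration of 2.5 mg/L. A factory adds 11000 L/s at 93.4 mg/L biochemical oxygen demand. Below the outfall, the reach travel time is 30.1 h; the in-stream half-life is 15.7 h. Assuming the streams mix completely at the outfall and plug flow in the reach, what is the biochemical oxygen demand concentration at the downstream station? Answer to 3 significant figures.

5.47 mg/L

After mixing, C = (44100·2.500 + 11000·93.40) / 55100 = 1138000/55100 = 20.65 mg/L.
Half-life 15.7 h → k = ln 2 / 15.7 = 0.04415 h⁻¹ = 1.060 d⁻¹.
Applying C = C₀e^(−kt): 20.65 × 0.2648 = 5.467 mg/L.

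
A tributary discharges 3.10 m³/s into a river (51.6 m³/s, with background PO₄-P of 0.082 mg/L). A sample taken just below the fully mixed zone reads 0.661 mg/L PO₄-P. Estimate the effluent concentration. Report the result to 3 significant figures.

10.3 mg/L

Mass balance: 51.60·0.08200 + 3.100·Cₑ = 54.70·0.6610
→ Cₑ = (54.70·0.6610 − 51.60·0.08200) / 3.100 = 10.30 mg/L.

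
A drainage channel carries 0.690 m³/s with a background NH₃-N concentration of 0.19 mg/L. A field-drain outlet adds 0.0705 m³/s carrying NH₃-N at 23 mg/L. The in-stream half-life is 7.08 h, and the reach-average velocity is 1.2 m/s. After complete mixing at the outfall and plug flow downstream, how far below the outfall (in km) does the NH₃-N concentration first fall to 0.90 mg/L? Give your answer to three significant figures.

Mass balance: C = (0.6900·0.1900 + 0.07050·23.00) / 0.7605 = 1.753/0.7605 = 2.305 mg/L.
Half-life 7.08 h → k = ln 2 / 7.08 = 0.09790 h⁻¹ = 2.350 d⁻¹.
Set 2.305·exp(−k·t) = 0.90 → t = ln(2.305/0.90)/k = 34570 s = 9.604 h.
Distance = v·t = 1.2·34570 = 41490 m = 41.49 km.

41.5 km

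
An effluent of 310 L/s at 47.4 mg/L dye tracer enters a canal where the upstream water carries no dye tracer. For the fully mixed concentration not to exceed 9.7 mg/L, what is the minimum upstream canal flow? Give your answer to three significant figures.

1200 L/s

Set C_mix = 9.7: (Q·0 + 310.0·47.40) / (Q + 310.0) = 9.7
→ Q = 310.0·(47.40 − 9.7)/(9.7 − 0) = 1205 L/s.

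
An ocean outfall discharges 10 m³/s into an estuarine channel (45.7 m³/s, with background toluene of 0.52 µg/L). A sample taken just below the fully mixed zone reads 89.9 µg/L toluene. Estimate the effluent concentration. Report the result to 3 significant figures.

Mass balance: 45.70·0.5200 + 10.00·Cₑ = 55.70·89.90
→ Cₑ = (55.70·89.90 − 45.70·0.5200) / 10.00 = 498.4 µg/L.

498 µg/L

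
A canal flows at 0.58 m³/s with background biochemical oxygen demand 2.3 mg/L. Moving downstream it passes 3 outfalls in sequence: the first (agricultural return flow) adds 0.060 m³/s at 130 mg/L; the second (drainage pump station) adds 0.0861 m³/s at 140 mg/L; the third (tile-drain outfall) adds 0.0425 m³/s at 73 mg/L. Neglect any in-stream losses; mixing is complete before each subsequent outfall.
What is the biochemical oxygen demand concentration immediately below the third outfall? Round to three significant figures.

31.6 mg/L

Below outfall 1: Q → 0.6400 m³/s, C = (0.5800·2.300 + 0.06000·130.0)/0.6400 = 14.27 mg/L.
Below outfall 2: Q → 0.7261 m³/s, C = (0.6400·14.27 + 0.08610·140.0)/0.7261 = 29.18 mg/L.
Below outfall 3: Q → 0.7686 m³/s, C = (0.7261·29.18 + 0.04250·73.00)/0.7686 = 31.60 mg/L.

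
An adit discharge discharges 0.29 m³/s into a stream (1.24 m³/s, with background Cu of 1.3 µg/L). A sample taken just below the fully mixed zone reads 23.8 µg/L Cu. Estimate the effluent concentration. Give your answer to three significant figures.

120 µg/L

Mass balance: 1.240·1.300 + 0.2900·Cₑ = 1.530·23.80
→ Cₑ = (1.530·23.80 − 1.240·1.300) / 0.2900 = 120.0 µg/L.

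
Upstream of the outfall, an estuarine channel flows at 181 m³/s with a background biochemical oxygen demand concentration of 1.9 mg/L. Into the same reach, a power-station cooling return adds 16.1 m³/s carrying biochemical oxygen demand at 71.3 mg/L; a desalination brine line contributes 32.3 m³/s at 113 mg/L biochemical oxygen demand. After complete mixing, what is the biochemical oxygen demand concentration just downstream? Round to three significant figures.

22.4 mg/L

Mixed concentration C = ΣQC/ΣQ = (181.0·1.900 + 16.10·71.30 + 32.30·113.0) / 229.4 = 5142/229.4 = 22.41 mg/L.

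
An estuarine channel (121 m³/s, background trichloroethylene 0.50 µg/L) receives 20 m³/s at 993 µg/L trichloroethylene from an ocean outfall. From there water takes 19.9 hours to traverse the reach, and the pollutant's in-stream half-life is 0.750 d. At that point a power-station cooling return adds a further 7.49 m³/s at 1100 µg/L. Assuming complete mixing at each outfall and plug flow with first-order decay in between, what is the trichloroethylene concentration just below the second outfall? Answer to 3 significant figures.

118 µg/L

After mixing, C = (121.0·0.5000 + 20.00·993.0) / 141.0 = 19920/141.0 = 141.3 µg/L; combined flow 141.0 m³/s.
Half-life 0.750 d → k = ln 2 / 0.750 = 0.9242 d⁻¹.
Decay over the reach: 141.3·exp(−kt) = 141.3·0.4647 = 65.66 µg/L.
Second outfall: C = (141.0·65.66 + 7.490·1100)/148.5 = 117.8 µg/L.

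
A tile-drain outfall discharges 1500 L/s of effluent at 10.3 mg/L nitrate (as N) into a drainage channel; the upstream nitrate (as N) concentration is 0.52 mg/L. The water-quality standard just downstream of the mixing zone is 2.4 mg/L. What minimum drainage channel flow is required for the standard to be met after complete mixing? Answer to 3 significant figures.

Set C_mix = 2.4: (Q·0.5200 + 1500·10.30) / (Q + 1500) = 2.4
→ Q = 1500·(10.30 − 2.4)/(2.4 − 0.5200) = 6303 L/s.

6300 L/s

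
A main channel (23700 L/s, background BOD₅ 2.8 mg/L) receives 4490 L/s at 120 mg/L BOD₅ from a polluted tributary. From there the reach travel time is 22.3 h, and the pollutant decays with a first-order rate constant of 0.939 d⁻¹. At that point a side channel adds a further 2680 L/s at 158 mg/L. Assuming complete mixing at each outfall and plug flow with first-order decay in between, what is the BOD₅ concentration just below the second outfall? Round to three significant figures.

21.9 mg/L

Flow-weighted average: C = (23700·2.800 + 4490·120.0) / 28190 = 605200/28190 = 21.47 mg/L; combined flow 28190 L/s.
First-order decay: C = 21.47·exp(−k·t) = 21.47·0.4179 = 8.971 mg/L.
Second outfall: C = (28190·8.971 + 2680·158.0)/30870 = 21.91 mg/L.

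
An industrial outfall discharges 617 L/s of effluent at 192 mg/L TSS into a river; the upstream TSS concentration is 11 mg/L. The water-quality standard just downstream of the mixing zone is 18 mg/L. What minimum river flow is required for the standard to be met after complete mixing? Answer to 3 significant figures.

Set C_mix = 18: (Q·11.00 + 617.0·192.0) / (Q + 617.0) = 18
→ Q = 617.0·(192.0 − 18)/(18 − 11.00) = 15340 L/s.

15300 L/s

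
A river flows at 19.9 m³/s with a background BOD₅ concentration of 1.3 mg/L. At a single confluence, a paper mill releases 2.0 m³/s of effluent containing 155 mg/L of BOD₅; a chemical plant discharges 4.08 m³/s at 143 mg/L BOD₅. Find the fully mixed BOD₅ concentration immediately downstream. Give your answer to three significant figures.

Conservation of mass: C = (19.90·1.300 + 2.000·155.0 + 4.080·143.0) / 25.98 = 919.3/25.98 = 35.39 mg/L.

35.4 mg/L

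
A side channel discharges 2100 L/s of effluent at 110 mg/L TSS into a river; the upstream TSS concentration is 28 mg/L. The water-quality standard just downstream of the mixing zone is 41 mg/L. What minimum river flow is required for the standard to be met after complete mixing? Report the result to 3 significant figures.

Set C_mix = 41: (Q·28.00 + 2100·110.0) / (Q + 2100) = 41
→ Q = 2100·(110.0 − 41)/(41 − 28.00) = 11150 L/s.

11100 L/s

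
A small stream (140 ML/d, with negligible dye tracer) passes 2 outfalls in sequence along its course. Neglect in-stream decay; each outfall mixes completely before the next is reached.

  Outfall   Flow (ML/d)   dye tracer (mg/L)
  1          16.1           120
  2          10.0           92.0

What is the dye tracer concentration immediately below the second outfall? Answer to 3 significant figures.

Below outfall 1: Q → 156.1 ML/d, C = (140.0·0 + 16.10·120.0)/156.1 = 12.38 mg/L.
Below outfall 2: Q → 166.1 ML/d, C = (156.1·12.38 + 10.00·92.00)/166.1 = 17.17 mg/L.

17.2 mg/L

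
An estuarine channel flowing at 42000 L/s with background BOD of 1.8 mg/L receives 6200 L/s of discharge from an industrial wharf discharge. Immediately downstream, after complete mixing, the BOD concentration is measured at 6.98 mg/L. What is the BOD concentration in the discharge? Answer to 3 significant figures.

42.1 mg/L

Mass balance: 42000·1.800 + 6200·Cₑ = 48200·6.980
→ Cₑ = (48200·6.980 − 42000·1.800) / 6200 = 42.07 mg/L.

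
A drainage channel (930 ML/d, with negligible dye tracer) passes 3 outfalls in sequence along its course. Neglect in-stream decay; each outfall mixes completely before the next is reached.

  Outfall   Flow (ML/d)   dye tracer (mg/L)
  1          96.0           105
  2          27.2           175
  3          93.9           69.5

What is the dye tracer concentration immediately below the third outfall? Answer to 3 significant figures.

Outfall 1: combined Q = 1026 ML/d; C = (930.0·0 + 96.00·105.0)/1026 = 9.825 mg/L.
Outfall 2: combined Q = 1053 ML/d; C = (1026·9.825 + 27.20·175.0)/1053 = 14.09 mg/L.
Outfall 3: combined Q = 1147 ML/d; C = (1053·14.09 + 93.90·69.50)/1147 = 18.63 mg/L.

18.6 mg/L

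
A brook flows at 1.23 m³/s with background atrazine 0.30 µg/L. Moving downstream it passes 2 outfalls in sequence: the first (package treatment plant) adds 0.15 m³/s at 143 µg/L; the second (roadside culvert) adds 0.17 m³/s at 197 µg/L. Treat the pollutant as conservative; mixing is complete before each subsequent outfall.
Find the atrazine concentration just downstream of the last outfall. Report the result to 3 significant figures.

35.7 µg/L

After outfall 1: Q = 1.230 + 0.1500 = 1.380 m³/s; C = (1.230·0.3000 + 0.1500·143.0)/1.380 = 15.81 µg/L.
After outfall 2: Q = 1.380 + 0.1700 = 1.550 m³/s; C = (1.380·15.81 + 0.1700·197.0)/1.550 = 35.68 µg/L.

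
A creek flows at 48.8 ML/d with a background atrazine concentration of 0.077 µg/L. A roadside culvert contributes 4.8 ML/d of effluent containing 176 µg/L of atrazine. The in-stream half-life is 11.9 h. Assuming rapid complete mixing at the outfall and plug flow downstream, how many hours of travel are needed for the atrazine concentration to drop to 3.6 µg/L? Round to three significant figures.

After mixing, C = (48.80·0.07700 + 4.800·176.0) / 53.60 = 848.6/53.60 = 15.83 µg/L.
Half-life 11.9 h → k = ln 2 / 11.9 = 0.05825 h⁻¹ = 1.398 d⁻¹.
15.83·exp(−k·t) = 3.6 → t = ln(15.83/3.6)/k = 91540 s = 25.43 h.

25.4 h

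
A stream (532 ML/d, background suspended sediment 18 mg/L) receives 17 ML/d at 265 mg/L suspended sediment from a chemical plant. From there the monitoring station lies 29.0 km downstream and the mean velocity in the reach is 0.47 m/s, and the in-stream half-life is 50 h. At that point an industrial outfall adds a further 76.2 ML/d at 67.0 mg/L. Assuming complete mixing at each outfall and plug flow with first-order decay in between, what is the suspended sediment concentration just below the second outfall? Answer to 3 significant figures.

Mixed concentration C = ΣQC/ΣQ = (532.0·18.00 + 17.00·265.0) / 549.0 = 14080/549.0 = 25.65 mg/L; combined flow 549.0 ML/d.
Travel time t = 29.0·1000 / 0.47 = 61700 s = 17.14 h.
Half-life 50 h → k = ln 2 / 50 = 0.01386 h⁻¹ = 0.3327 d⁻¹.
After decay, C = 25.65 × e^(−kt) = 25.65 × 0.7885 = 20.22 mg/L.
Second outfall: C = (549.0·20.22 + 76.20·67.00)/625.2 = 25.93 mg/L.

25.9 mg/L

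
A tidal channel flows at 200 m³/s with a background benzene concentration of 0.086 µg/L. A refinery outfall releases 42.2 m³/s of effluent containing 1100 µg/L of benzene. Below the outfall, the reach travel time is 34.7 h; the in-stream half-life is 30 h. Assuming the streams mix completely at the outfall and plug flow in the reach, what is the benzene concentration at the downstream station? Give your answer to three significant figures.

86.0 µg/L

Mass balance: C = (200.0·0.08600 + 42.20·1100) / 242.2 = 46440/242.2 = 191.7 µg/L.
Half-life 30 h → k = ln 2 / 30 = 0.02310 h⁻¹ = 0.5545 d⁻¹.
First-order decay: C = 191.7·exp(−k·t) = 191.7·0.4485 = 86.00 µg/L.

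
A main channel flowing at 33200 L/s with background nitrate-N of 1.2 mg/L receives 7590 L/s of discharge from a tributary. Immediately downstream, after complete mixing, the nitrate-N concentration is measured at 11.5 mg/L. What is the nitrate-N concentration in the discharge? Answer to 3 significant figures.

Mass balance: 33200·1.200 + 7590·Cₑ = 40790·11.50
→ Cₑ = (40790·11.50 − 33200·1.200) / 7590 = 56.55 mg/L.

56.6 mg/L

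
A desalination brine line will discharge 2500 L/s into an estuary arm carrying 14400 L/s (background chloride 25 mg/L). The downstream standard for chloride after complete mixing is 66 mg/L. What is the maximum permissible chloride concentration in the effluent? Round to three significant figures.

302 mg/L

At the limit, (Qr·Cr + Qe·Cₑ)/(Qr + Qe) = 66:
Cₑ = (16900·66 − 14400·25.00) / 2500 = 302.2 mg/L.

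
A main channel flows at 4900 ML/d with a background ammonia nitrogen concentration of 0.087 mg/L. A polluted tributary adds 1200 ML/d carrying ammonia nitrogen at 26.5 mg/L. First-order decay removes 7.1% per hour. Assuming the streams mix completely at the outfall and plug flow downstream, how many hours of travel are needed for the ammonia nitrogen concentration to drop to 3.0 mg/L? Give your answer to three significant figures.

7.68 h

After mixing, C = (4900·0.08700 + 1200·26.50) / 6100 = 32230/6100 = 5.283 mg/L.
7.1%/h lost → k = −ln(1 − 0.071) = 0.07365 h⁻¹.
5.283·exp(−k·t) = 3.0 → t = ln(5.283/3.0)/k = 27660 s = 7.684 h.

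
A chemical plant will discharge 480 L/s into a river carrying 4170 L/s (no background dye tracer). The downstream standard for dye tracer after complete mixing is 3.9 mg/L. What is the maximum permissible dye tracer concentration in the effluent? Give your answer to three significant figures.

37.8 mg/L

At the limit, (Qr·Cr + Qe·Cₑ)/(Qr + Qe) = 3.9:
Cₑ = (4650·3.9 − 4170·0) / 480.0 = 37.78 mg/L.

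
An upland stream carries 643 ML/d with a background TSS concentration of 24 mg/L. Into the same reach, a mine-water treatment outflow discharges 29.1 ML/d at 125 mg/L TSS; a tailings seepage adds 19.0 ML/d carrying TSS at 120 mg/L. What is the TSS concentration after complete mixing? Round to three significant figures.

After mixing, C = (643.0·24.00 + 29.10·125.0 + 19.00·120.0) / 691.1 = 21350/691.1 = 30.89 mg/L.

30.9 mg/L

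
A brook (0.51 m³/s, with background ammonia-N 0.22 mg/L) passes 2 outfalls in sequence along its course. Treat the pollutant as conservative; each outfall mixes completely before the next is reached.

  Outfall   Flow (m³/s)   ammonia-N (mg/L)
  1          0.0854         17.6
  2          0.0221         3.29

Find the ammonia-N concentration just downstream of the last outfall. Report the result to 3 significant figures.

2.73 mg/L

Outfall 1: combined Q = 0.5954 m³/s; C = (0.5100·0.2200 + 0.08540·17.60)/0.5954 = 2.713 mg/L.
Outfall 2: combined Q = 0.6175 m³/s; C = (0.5954·2.713 + 0.02210·3.290)/0.6175 = 2.734 mg/L.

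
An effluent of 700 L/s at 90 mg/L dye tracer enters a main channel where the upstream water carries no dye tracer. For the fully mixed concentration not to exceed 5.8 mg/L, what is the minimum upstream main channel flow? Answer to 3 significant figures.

10200 L/s

Set C_mix = 5.8: (Q·0 + 700.0·90.00) / (Q + 700.0) = 5.8
→ Q = 700.0·(90.00 − 5.8)/(5.8 − 0) = 10160 L/s.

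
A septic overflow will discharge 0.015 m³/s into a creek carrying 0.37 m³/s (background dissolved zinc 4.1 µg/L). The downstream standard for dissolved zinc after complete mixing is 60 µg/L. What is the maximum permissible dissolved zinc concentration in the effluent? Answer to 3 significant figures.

At the limit, (Qr·Cr + Qe·Cₑ)/(Qr + Qe) = 60:
Cₑ = (0.3850·60 − 0.3700·4.100) / 0.01500 = 1439 µg/L.

1440 µg/L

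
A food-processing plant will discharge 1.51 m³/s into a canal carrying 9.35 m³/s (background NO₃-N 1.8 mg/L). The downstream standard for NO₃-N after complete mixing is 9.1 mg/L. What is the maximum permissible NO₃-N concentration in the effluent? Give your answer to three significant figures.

At the limit, (Qr·Cr + Qe·Cₑ)/(Qr + Qe) = 9.1:
Cₑ = (10.86·9.1 − 9.350·1.800) / 1.510 = 54.30 mg/L.

54.3 mg/L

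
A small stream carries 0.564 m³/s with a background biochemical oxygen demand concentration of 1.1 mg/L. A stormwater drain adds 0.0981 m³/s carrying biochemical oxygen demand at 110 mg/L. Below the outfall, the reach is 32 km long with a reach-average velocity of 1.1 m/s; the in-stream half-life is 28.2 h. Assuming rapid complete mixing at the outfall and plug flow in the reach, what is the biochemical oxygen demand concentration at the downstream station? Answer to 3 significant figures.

Mixed concentration C = ΣQC/ΣQ = (0.5640·1.100 + 0.09810·110.0) / 0.6621 = 11.41/0.6621 = 17.24 mg/L.
Travel time t = 32·1000 / 1.1 = 29090 s = 8.081 h.
Half-life 28.2 h → k = ln 2 / 28.2 = 0.02458 h⁻¹ = 0.5899 d⁻¹.
Applying C = C₀e^(−kt): 17.24 × 0.8199 = 14.13 mg/L.

14.1 mg/L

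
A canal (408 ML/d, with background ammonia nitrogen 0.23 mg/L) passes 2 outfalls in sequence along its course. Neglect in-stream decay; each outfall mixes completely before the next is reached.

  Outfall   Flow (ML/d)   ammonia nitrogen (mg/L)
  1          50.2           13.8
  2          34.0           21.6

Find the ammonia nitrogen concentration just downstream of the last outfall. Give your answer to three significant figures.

3.09 mg/L

Outfall 1: combined Q = 458.2 ML/d; C = (408.0·0.2300 + 50.20·13.80)/458.2 = 1.717 mg/L.
Outfall 2: combined Q = 492.2 ML/d; C = (458.2·1.717 + 34.00·21.60)/492.2 = 3.090 mg/L.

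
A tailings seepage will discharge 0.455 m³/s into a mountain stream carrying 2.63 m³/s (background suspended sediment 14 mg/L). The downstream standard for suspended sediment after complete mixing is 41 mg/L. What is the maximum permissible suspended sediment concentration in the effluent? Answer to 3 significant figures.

At the limit, (Qr·Cr + Qe·Cₑ)/(Qr + Qe) = 41:
Cₑ = (3.085·41 − 2.630·14.00) / 0.4550 = 197.1 mg/L.

197 mg/L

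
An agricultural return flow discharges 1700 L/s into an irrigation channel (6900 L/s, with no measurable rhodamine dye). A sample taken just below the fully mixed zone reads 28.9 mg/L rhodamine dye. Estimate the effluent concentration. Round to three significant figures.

Mass balance: 6900·0 + 1700·Cₑ = 8600·28.90
→ Cₑ = (8600·28.90 − 6900·0) / 1700 = 146.2 mg/L.

146 mg/L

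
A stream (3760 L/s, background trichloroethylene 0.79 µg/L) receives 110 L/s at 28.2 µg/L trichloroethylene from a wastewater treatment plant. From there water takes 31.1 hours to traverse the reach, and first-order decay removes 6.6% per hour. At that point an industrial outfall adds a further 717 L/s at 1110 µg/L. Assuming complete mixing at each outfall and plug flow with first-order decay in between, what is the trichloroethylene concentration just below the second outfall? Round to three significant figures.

Mixed concentration C = ΣQC/ΣQ = (3760·0.7900 + 110.0·28.20) / 3870 = 6072/3870 = 1.569 µg/L; combined flow 3870 L/s.
6.6%/h lost → k = −ln(1 − 0.066) = 0.06828 h⁻¹.
Applying C = C₀e^(−kt): 1.569 × 0.1196 = 0.1877 µg/L.
Second outfall: C = (3870·0.1877 + 717.0·1110)/4587 = 173.7 µg/L.

174 µg/L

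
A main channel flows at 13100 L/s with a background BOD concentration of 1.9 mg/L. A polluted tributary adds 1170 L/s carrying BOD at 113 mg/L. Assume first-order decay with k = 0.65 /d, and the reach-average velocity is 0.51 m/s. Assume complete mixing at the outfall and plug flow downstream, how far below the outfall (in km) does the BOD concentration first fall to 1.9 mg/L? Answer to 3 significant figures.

Mass balance: C = (13100·1.900 + 1170·113.0) / 14270 = 157100/14270 = 11.01 mg/L.
Set 11.01·exp(−k·t) = 1.9 → t = ln(11.01/1.9)/k = 233500 s = 64.87 h.
Distance = v·t = 0.51·233500 = 119100 m = 119.1 km.

119 km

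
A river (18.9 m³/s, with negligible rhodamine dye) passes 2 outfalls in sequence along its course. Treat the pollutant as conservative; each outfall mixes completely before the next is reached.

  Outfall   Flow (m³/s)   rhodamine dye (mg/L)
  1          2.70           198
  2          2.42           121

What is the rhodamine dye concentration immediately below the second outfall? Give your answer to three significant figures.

34.4 mg/L

Below outfall 1: Q → 21.60 m³/s, C = (18.90·0 + 2.700·198.0)/21.60 = 24.75 mg/L.
Below outfall 2: Q → 24.02 m³/s, C = (21.60·24.75 + 2.420·121.0)/24.02 = 34.45 mg/L.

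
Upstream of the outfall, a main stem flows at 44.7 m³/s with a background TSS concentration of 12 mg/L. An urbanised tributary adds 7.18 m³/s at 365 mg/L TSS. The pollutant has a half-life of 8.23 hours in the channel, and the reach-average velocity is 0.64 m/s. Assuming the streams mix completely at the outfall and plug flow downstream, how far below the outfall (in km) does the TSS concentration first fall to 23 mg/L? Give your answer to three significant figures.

After mixing, C = (44.70·12.00 + 7.180·365.0) / 51.88 = 3157/51.88 = 60.85 mg/L.
Half-life 8.23 h → k = ln 2 / 8.23 = 0.08422 h⁻¹ = 2.021 d⁻¹.
Set 60.85·exp(−k·t) = 23 → t = ln(60.85/23)/k = 41590 s = 11.55 h.
Distance = v·t = 0.64·41590 = 26620 m = 26.62 km.

26.6 km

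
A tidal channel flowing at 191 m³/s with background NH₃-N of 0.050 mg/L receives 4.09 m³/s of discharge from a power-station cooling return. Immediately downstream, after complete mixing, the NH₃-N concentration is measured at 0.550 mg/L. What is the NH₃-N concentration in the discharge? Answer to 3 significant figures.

Mass balance: 191.0·0.05000 + 4.090·Cₑ = 195.1·0.5500
→ Cₑ = (195.1·0.5500 − 191.0·0.05000) / 4.090 = 23.90 mg/L.

23.9 mg/L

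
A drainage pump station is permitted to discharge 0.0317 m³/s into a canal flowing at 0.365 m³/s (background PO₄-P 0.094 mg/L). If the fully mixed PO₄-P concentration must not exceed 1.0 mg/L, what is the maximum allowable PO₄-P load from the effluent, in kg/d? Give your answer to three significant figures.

Mass balance at the limit: 0.3650·0.09400 + 0.03170·Cₑ = 0.3967·1.0 → Cₑ = 11.43 mg/L.
Load = 0.03170 m³/s × 11.43 g/m³ × 86 400 s/d = 31.31 kg/d.

31.3 kg/d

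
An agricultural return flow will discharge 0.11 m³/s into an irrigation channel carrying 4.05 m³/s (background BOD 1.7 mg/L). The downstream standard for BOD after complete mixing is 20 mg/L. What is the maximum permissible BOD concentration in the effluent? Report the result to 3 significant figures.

At the limit, (Qr·Cr + Qe·Cₑ)/(Qr + Qe) = 20:
Cₑ = (4.160·20 − 4.050·1.700) / 0.1100 = 693.8 mg/L.

694 mg/L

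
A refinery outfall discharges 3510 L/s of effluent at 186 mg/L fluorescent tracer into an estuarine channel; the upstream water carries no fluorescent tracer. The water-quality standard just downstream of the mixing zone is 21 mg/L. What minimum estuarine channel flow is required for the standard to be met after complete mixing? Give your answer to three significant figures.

Set C_mix = 21: (Q·0 + 3510·186.0) / (Q + 3510) = 21
→ Q = 3510·(186.0 − 21)/(21 − 0) = 27580 L/s.

27600 L/s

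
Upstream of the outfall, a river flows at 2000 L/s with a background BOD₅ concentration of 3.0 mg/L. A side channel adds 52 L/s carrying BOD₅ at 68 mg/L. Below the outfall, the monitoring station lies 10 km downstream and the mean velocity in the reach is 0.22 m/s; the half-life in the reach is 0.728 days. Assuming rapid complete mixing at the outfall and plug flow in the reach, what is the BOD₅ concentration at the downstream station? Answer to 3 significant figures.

2.82 mg/L

Flow-weighted average: C = (2000·3.000 + 52.00·68.00) / 2052 = 9536/2052 = 4.647 mg/L.
Travel time t = 10·1000 / 0.22 = 45450 s = 12.63 h.
Half-life 0.728 d → k = ln 2 / 0.728 = 0.9521 d⁻¹.
After decay, C = 4.647 × e^(−kt) = 4.647 × 0.6060 = 2.816 mg/L.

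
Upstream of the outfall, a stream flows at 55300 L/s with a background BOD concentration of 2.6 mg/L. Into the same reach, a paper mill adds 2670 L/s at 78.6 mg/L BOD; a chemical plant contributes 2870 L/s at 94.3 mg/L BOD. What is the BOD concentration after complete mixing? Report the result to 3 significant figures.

Flow-weighted average: C = (55300·2.600 + 2670·78.60 + 2870·94.30) / 60840 = 624300/60840 = 10.26 mg/L.

10.3 mg/L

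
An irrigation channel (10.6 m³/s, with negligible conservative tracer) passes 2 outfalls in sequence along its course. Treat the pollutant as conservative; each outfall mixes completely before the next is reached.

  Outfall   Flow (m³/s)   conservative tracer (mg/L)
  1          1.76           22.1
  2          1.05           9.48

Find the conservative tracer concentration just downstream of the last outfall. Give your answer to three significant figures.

3.64 mg/L

Below outfall 1: Q → 12.36 m³/s, C = (10.60·0 + 1.760·22.10)/12.36 = 3.147 mg/L.
Below outfall 2: Q → 13.41 m³/s, C = (12.36·3.147 + 1.050·9.480)/13.41 = 3.643 mg/L.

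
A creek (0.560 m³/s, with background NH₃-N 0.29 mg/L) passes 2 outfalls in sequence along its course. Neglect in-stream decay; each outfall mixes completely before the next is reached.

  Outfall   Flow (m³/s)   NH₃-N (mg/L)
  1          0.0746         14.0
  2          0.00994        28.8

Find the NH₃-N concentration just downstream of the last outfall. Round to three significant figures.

Below outfall 1: Q → 0.6346 m³/s, C = (0.5600·0.2900 + 0.07460·14.00)/0.6346 = 1.902 mg/L.
Below outfall 2: Q → 0.6445 m³/s, C = (0.6346·1.902 + 0.009940·28.80)/0.6445 = 2.316 mg/L.

2.32 mg/L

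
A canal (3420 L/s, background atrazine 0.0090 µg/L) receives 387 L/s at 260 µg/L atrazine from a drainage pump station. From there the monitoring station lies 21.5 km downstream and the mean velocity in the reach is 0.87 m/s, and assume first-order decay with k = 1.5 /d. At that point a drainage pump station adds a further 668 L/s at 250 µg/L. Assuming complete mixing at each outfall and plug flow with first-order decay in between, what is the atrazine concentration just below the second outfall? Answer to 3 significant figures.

Mixed concentration C = ΣQC/ΣQ = (3420·0.009000 + 387.0·260.0) / 3807 = 100700/3807 = 26.44 µg/L; combined flow 3807 L/s.
Travel time t = 21.5·1000 / 0.87 = 24710 s = 6.865 h.
Applying C = C₀e^(−kt): 26.44 × 0.6511 = 17.21 µg/L.
At the second outfall, C = (3807·17.21 + 668.0·250.0) / (3807 + 668.0) = 51.96 µg/L.

52.0 µg/L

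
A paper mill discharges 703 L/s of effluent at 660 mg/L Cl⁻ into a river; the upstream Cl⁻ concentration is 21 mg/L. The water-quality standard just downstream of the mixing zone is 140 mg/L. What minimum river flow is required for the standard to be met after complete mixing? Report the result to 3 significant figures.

3070 L/s

Set C_mix = 140: (Q·21.00 + 703.0·660.0) / (Q + 703.0) = 140
→ Q = 703.0·(660.0 − 140)/(140 − 21.00) = 3072 L/s.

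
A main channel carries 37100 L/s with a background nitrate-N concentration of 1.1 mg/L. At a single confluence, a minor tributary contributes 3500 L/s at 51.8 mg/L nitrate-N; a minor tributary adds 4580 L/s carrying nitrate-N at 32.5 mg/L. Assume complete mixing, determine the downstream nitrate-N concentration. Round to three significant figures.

Mass balance: C = (37100·1.100 + 3500·51.80 + 4580·32.50) / 45180 = 371000/45180 = 8.211 mg/L.

8.21 mg/L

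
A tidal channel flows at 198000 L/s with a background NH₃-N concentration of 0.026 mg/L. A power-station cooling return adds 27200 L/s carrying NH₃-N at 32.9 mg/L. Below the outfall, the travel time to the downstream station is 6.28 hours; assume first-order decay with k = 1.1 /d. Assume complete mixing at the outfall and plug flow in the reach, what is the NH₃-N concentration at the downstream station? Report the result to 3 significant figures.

Flow-weighted average: C = (198000·0.02600 + 27200·32.90) / 225200 = 900000/225200 = 3.997 mg/L.
Decay over the reach: 3.997·exp(−kt) = 3.997·0.7499 = 2.997 mg/L.

3.00 mg/L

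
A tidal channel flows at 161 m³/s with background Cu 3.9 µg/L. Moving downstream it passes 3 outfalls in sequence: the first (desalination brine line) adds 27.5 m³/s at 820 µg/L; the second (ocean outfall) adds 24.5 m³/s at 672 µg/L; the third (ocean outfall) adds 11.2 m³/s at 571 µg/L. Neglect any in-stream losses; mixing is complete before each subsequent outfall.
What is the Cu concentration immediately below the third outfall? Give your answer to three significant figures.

After outfall 1: Q = 161.0 + 27.50 = 188.5 m³/s; C = (161.0·3.900 + 27.50·820.0)/188.5 = 123.0 µg/L.
After outfall 2: Q = 188.5 + 24.50 = 213.0 m³/s; C = (188.5·123.0 + 24.50·672.0)/213.0 = 186.1 µg/L.
After outfall 3: Q = 213.0 + 11.20 = 224.2 m³/s; C = (213.0·186.1 + 11.20·571.0)/224.2 = 205.3 µg/L.

205 µg/L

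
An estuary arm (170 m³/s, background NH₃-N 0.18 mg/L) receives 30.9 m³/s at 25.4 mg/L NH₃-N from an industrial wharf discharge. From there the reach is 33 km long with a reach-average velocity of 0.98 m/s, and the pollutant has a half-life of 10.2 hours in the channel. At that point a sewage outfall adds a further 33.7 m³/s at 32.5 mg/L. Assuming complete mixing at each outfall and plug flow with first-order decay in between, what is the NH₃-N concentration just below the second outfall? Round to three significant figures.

6.51 mg/L

Conservation of mass: C = (170.0·0.1800 + 30.90·25.40) / 200.9 = 815.5/200.9 = 4.059 mg/L; combined flow 200.9 m³/s.
Travel time t = 33·1000 / 0.98 = 33670 s = 9.354 h.
Half-life 10.2 h → k = ln 2 / 10.2 = 0.06796 h⁻¹ = 1.631 d⁻¹.
First-order decay: C = 4.059·exp(−k·t) = 4.059·0.5296 = 2.150 mg/L.
At the second outfall, C = (200.9·2.150 + 33.70·32.50) / (200.9 + 33.70) = 6.509 mg/L.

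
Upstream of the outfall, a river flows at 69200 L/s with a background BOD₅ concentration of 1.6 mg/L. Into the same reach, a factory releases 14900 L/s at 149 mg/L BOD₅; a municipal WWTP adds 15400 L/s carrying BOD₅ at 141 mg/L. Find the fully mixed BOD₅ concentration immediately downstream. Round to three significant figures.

45.2 mg/L

Mixed concentration C = ΣQC/ΣQ = (69200·1.600 + 14900·149.0 + 15400·141.0) / 99500 = 4502000/99500 = 45.25 mg/L.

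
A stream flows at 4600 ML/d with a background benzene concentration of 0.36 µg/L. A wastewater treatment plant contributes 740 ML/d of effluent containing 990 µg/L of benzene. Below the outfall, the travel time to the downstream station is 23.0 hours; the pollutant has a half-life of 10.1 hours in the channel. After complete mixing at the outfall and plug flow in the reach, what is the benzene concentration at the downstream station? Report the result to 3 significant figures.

Conservation of mass: C = (4600·0.3600 + 740.0·990.0) / 5340 = 734300/5340 = 137.5 µg/L.
Half-life 10.1 h → k = ln 2 / 10.1 = 0.06863 h⁻¹ = 1.647 d⁻¹.
First-order decay: C = 137.5·exp(−k·t) = 137.5·0.2063 = 28.37 µg/L.

28.4 µg/L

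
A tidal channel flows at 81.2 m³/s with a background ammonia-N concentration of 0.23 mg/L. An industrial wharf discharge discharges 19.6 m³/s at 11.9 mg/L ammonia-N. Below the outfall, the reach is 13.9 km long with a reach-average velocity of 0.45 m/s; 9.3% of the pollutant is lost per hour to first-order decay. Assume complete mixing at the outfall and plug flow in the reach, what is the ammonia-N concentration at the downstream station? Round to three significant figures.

1.08 mg/L

Flow-weighted average: C = (81.20·0.2300 + 19.60·11.90) / 100.8 = 251.9/100.8 = 2.499 mg/L.
Travel time t = 13.9·1000 / 0.45 = 30890 s = 8.580 h.
9.3%/h lost → k = −ln(1 − 0.093) = 0.09761 h⁻¹.
Decay over the reach: 2.499·exp(−kt) = 2.499·0.4328 = 1.082 mg/L.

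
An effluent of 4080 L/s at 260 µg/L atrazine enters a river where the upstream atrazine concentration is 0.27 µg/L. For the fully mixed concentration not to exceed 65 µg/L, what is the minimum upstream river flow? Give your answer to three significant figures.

Set C_mix = 65: (Q·0.2700 + 4080·260.0) / (Q + 4080) = 65
→ Q = 4080·(260.0 − 65)/(65 − 0.2700) = 12290 L/s.

12300 L/s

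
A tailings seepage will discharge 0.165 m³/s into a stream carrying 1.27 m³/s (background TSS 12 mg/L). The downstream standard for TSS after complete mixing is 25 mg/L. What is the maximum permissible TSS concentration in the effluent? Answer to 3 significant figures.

125 mg/L

At the limit, (Qr·Cr + Qe·Cₑ)/(Qr + Qe) = 25:
Cₑ = (1.435·25 − 1.270·12.00) / 0.1650 = 125.1 mg/L.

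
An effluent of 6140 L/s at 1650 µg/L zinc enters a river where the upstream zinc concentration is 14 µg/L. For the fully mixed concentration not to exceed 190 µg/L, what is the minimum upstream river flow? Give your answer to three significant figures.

50900 L/s

Set C_mix = 190: (Q·14.00 + 6140·1650) / (Q + 6140) = 190
→ Q = 6140·(1650 − 190)/(190 − 14.00) = 50930 L/s.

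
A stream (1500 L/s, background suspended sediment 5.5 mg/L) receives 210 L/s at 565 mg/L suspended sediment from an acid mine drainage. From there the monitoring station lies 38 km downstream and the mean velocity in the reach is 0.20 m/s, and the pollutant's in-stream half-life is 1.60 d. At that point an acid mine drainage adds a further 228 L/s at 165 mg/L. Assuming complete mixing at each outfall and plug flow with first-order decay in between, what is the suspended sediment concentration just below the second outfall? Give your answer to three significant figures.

Mixed concentration C = ΣQC/ΣQ = (1500·5.500 + 210.0·565.0) / 1710 = 126900/1710 = 74.21 mg/L; combined flow 1710 L/s.
Travel time t = 38·1000 / 0.20 = 190000 s = 52.78 h.
Half-life 1.60 d → k = ln 2 / 1.60 = 0.4332 d⁻¹.
After decay, C = 74.21 × e^(−kt) = 74.21 × 0.3857 = 28.62 mg/L.
Second outfall: C = (1710·28.62 + 228.0·165.0)/1938 = 44.67 mg/L.

44.7 mg/L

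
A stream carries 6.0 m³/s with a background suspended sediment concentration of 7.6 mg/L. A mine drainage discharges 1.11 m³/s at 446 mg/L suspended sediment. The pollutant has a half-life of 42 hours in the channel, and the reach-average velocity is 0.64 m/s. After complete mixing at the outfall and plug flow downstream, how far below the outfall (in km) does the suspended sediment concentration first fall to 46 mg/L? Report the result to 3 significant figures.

70.2 km

Flow-weighted average: C = (6.000·7.600 + 1.110·446.0) / 7.110 = 540.7/7.110 = 76.04 mg/L.
Half-life 42 h → k = ln 2 / 42 = 0.01650 h⁻¹ = 0.3961 d⁻¹.
Set 76.04·exp(−k·t) = 46 → t = ln(76.04/46)/k = 109600 s = 30.46 h.
Distance = v·t = 0.64·109600 = 70170 m = 70.17 km.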